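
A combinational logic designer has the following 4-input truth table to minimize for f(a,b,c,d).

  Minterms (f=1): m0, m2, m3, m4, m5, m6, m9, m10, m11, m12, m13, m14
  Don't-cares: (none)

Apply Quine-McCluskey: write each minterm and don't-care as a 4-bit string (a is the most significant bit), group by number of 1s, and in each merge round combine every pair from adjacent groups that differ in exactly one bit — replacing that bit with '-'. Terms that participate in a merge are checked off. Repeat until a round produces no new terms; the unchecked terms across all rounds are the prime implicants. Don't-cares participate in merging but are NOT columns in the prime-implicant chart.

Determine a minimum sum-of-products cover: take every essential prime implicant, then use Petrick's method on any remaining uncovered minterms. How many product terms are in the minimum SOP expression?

5

size-2^0 implicants → 0000(✓)  0010(✓)  0011(✓)  0100(✓)  0101(✓)  0110(✓)  1001(✓)  1010(✓)  1011(✓)  1100(✓)  1101(✓)  1110(✓)
size-2^1 implicants → -010(✓)  -011(✓)  -100(✓)  -101(✓)  -110(✓)  0-00(✓)  0-10(✓)  00-0(✓)  001-(✓)  01-0(✓)  010-(✓)  1-01  1-10(✓)  10-1  101-(✓)  11-0(✓)  110-(✓)
size-2^2 implicants → --10  -01-  -1-0  -10-  0--0
Unchecked terms (primes): --10, -01-, -1-0, -10-, 0--0, 1-01, 10-1
Minterm coverage:
  m0 ⊆ 0--0 [E]
  m2 ⊆ --10,-01-,0--0
  m3 ⊆ -01- [E]
  m4 ⊆ -1-0,-10-,0--0
  m5 ⊆ -10- [E]
  m6 ⊆ --10,-1-0,0--0
  m9 ⊆ 1-01,10-1
  m10 ⊆ --10,-01-
  m11 ⊆ -01-,10-1
  m12 ⊆ -1-0,-10-
  m13 ⊆ -10-,1-01
  m14 ⊆ --10,-1-0
E = {-01-, -10-, 0--0}
Petrick residual → --10, 1-01
Cover = cd' + b'c + bc' + a'd' + ac'd  |cover|=5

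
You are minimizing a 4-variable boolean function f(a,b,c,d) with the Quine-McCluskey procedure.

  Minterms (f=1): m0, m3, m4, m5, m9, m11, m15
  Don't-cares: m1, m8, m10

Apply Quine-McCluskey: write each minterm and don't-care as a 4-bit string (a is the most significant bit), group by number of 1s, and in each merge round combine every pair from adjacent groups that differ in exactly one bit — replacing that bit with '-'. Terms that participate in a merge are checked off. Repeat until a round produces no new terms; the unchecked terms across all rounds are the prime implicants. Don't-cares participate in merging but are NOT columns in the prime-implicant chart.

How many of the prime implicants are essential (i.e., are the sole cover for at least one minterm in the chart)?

3

[col 0] 0000*, 0001*, 0011*, 0100*, 0101*, 1000*, 1001*, 1010*, 1011*, 1111*
[col 1] -000*, -001*, -011*, 0-00*, 0-01*, 00-1*, 000-*, 010-*, 1-11, 10-0*, 10-1*, 100-*, 101-*
[col 2] -0-1, -00-, 0-0-, 10--
Prime implicants: -0-1, -00-, 0-0-, 1-11, 10--
PI chart (minterm → PIs covering it):
  0 | -00-,0-0-
  3 | -0-1  (sole → essential)
  4 | 0-0-  (sole → essential)
  5 | 0-0-  (sole → essential)
  9 | -0-1,-00-,10--
  11 | -0-1,1-11,10--
  15 | 1-11  (sole → essential)
Essential prime implicants: -0-1, 0-0-, 1-11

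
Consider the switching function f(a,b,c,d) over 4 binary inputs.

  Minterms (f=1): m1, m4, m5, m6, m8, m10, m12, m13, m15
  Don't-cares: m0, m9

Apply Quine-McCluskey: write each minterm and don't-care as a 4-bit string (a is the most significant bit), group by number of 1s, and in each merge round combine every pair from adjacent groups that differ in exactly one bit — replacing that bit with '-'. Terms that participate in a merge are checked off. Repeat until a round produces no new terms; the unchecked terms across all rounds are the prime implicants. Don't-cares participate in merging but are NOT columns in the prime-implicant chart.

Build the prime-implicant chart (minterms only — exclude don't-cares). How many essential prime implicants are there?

4

size-2^0 implicants → 0000(✓)  0001(✓)  0100(✓)  0101(✓)  0110(✓)  1000(✓)  1001(✓)  1010(✓)  1100(✓)  1101(✓)  1111(✓)
size-2^1 implicants → -000(✓)  -001(✓)  -100(✓)  -101(✓)  0-00(✓)  0-01(✓)  000-(✓)  01-0  010-(✓)  1-00(✓)  1-01(✓)  10-0  100-(✓)  11-1  110-(✓)
size-2^2 implicants → --00(✓)  --01(✓)  -00-(✓)  -10-(✓)  0-0-(✓)  1-0-(✓)
size-2^3 implicants → --0-
Unchecked terms (primes): --0-, 01-0, 10-0, 11-1
Minterm coverage:
  m1 ⊆ --0- [E]
  m4 ⊆ --0-,01-0
  m5 ⊆ --0- [E]
  m6 ⊆ 01-0 [E]
  m8 ⊆ --0-,10-0
  m10 ⊆ 10-0 [E]
  m12 ⊆ --0- [E]
  m13 ⊆ --0-,11-1
  m15 ⊆ 11-1 [E]
E = {--0-, 01-0, 10-0, 11-1}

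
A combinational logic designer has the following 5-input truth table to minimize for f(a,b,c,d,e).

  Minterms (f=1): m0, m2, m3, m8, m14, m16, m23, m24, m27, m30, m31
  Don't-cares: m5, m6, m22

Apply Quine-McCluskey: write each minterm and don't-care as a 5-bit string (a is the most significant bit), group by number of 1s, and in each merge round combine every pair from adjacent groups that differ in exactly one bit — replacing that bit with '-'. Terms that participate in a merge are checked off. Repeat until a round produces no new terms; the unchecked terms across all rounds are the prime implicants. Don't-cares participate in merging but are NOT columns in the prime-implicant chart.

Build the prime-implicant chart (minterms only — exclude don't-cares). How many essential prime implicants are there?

size-2^0 implicants → 00000(✓)  00010(✓)  00011(✓)  00101  00110(✓)  01000(✓)  01110(✓)  10000(✓)  10110(✓)  10111(✓)  11000(✓)  11011(✓)  11110(✓)  11111(✓)
size-2^1 implicants → -0000(✓)  -0110(✓)  -1000(✓)  -1110(✓)  0-000(✓)  0-110(✓)  00-10  000-0  0001-  1-000(✓)  1-110(✓)  1-111(✓)  1011-(✓)  11-11  1111-(✓)
size-2^2 implicants → --000  --110  1-11-
Unchecked terms (primes): --000, --110, 00-10, 000-0, 0001-, 00101, 1-11-, 11-11
Minterm coverage:
  m0 ⊆ --000,000-0
  m2 ⊆ 00-10,000-0,0001-
  m3 ⊆ 0001- [E]
  m8 ⊆ --000 [E]
  m14 ⊆ --110 [E]
  m16 ⊆ --000 [E]
  m23 ⊆ 1-11- [E]
  m24 ⊆ --000 [E]
  m27 ⊆ 11-11 [E]
  m30 ⊆ --110,1-11-
  m31 ⊆ 1-11-,11-11
E = {--000, --110, 0001-, 1-11-, 11-11}

5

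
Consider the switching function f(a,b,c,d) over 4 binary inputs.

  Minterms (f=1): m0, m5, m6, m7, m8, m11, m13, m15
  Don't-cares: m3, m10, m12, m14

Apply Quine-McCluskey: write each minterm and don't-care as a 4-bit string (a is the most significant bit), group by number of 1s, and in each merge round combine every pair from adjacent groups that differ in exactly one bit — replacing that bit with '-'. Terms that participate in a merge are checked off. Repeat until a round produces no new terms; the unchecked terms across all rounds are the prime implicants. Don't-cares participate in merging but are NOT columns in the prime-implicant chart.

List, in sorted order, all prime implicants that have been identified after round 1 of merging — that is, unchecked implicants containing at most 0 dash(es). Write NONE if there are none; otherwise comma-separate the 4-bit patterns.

NONE

Round 0: 0000✓ 0011✓ 0101✓ 0110✓ 0111✓ 1000✓ 1010✓ 1011✓ 1100✓ 1101✓ 1110✓ 1111✓
Round 1: -000 -011✓ -101✓ -110✓ -111✓ 0-11✓ 01-1✓ 011-✓ 1-00✓ 1-10✓ 1-11✓ 10-0✓ 101-✓ 11-0✓ 11-1✓ 110-✓ 111-✓
Round 2: --11 -1-1 -11- 1--0 1-1- 11--
PIs = {--11, -000, -1-1, -11-, 1--0, 1-1-, 11--}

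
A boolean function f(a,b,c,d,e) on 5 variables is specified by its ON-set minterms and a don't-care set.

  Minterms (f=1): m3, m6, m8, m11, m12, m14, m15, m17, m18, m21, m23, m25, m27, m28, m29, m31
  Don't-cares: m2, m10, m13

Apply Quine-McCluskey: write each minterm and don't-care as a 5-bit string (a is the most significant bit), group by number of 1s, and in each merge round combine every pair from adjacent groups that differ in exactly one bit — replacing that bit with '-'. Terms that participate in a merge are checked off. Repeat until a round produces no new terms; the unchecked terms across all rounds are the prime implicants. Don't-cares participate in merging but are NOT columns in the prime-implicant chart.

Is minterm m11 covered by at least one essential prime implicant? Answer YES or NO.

[col 0] 00010*, 00011*, 00110*, 01000*, 01010*, 01011*, 01100*, 01101*, 01110*, 01111*, 10001*, 10010*, 10101*, 10111*, 11001*, 11011*, 11100*, 11101*, 11111*
[col 1] -0010, -1011*, -1100*, -1101*, -1111*, 0-010*, 0-011*, 0-110*, 00-10*, 0001-*, 01-00*, 01-10*, 01-11*, 010-0*, 0101-*, 011-0*, 011-1*, 0110-*, 0111-*, 1-001*, 1-101*, 1-111*, 10-01*, 101-1*, 11-01*, 11-11*, 110-1*, 111-1*, 1110-*
[col 2] -1-11, -11-1, -110-, 0--10, 0-01-, 01--0, 01-1-, 011--, 1--01, 1-1-1, 11--1
Prime implicants: -0010, -1-11, -11-1, -110-, 0--10, 0-01-, 01--0, 01-1-, 011--, 1--01, 1-1-1, 11--1
PI chart (minterm → PIs covering it):
  3 | 0-01-  (sole → essential)
  6 | 0--10  (sole → essential)
  8 | 01--0  (sole → essential)
  11 | -1-11,0-01-,01-1-
  12 | -110-,01--0,011--
  14 | 0--10,01--0,01-1-,011--
  15 | -1-11,-11-1,01-1-,011--
  17 | 1--01  (sole → essential)
  18 | -0010  (sole → essential)
  21 | 1--01,1-1-1
  23 | 1-1-1  (sole → essential)
  25 | 1--01,11--1
  27 | -1-11,11--1
  28 | -110-  (sole → essential)
  29 | -11-1,-110-,1--01,1-1-1,11--1
  31 | -1-11,-11-1,1-1-1,11--1
Essential prime implicants: -0010, -110-, 0--10, 0-01-, 01--0, 1--01, 1-1-1

YES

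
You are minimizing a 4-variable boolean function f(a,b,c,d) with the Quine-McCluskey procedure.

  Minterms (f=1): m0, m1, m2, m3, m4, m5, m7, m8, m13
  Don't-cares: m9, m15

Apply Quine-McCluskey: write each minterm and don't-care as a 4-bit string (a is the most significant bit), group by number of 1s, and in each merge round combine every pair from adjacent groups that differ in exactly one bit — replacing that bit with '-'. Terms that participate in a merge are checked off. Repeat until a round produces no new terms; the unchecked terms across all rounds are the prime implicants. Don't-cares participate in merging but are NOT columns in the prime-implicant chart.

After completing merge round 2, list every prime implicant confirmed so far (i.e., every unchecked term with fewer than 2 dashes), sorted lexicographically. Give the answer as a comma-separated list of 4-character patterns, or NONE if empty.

NONE

Round 0: 0000✓ 0001✓ 0010✓ 0011✓ 0100✓ 0101✓ 0111✓ 1000✓ 1001✓ 1101✓ 1111✓
Round 1: -000✓ -001✓ -101✓ -111✓ 0-00✓ 0-01✓ 0-11✓ 00-0✓ 00-1✓ 000-✓ 001-✓ 01-1✓ 010-✓ 1-01✓ 100-✓ 11-1✓
Round 2: --01 -00- -1-1 0--1 0-0- 00--
PIs = {--01, -00-, -1-1, 0--1, 0-0-, 00--}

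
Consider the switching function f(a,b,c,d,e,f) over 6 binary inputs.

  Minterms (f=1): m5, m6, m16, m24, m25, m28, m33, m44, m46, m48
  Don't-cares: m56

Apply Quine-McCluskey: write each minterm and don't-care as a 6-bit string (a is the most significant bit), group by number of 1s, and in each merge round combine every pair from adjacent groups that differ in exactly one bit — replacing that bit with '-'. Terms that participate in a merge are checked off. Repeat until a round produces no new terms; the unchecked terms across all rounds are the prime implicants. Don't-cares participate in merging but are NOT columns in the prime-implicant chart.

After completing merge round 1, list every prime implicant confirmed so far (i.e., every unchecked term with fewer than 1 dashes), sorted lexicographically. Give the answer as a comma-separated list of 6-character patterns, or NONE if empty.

000101, 000110, 100001

Round 0: 000101 000110 010000✓ 011000✓ 011001✓ 011100✓ 100001 101100✓ 101110✓ 110000✓ 111000✓
Round 1: -10000✓ -11000✓ 01-000✓ 011-00 01100- 1011-0 11-000✓
Round 2: -1-000
PIs = {-1-000, 000101, 000110, 011-00, 01100-, 100001, 1011-0}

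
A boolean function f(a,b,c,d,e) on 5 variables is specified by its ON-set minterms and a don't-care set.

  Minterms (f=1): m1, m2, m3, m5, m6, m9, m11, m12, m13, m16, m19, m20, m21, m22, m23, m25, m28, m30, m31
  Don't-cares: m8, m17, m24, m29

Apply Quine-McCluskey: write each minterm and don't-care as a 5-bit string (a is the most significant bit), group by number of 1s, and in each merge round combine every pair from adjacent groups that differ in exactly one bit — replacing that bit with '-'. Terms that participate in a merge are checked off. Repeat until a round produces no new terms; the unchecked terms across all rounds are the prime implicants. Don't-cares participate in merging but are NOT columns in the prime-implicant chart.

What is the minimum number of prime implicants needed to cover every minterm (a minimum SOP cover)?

size-2^0 implicants → 00001(✓)  00010(✓)  00011(✓)  00101(✓)  00110(✓)  01000(✓)  01001(✓)  01011(✓)  01100(✓)  01101(✓)  10000(✓)  10001(✓)  10011(✓)  10100(✓)  10101(✓)  10110(✓)  10111(✓)  11000(✓)  11001(✓)  11100(✓)  11101(✓)  11110(✓)  11111(✓)
size-2^1 implicants → -0001(✓)  -0011(✓)  -0101(✓)  -0110  -1000(✓)  -1001(✓)  -1100(✓)  -1101(✓)  0-001(✓)  0-011(✓)  0-101(✓)  00-01(✓)  00-10  000-1(✓)  0001-  01-00(✓)  01-01(✓)  010-1(✓)  0100-(✓)  0110-(✓)  1-000(✓)  1-001(✓)  1-100(✓)  1-101(✓)  1-110(✓)  1-111(✓)  10-00(✓)  10-01(✓)  10-11(✓)  100-1(✓)  1000-(✓)  101-0(✓)  101-1(✓)  1010-(✓)  1011-(✓)  11-00(✓)  11-01(✓)  1100-(✓)  111-0(✓)  111-1(✓)  1110-(✓)  1111-(✓)
size-2^2 implicants → --001(✓)  --101(✓)  -0-01(✓)  -00-1  -1-00(✓)  -1-01(✓)  -100-(✓)  -110-(✓)  0--01(✓)  0-0-1  01-0-(✓)  1--00(✓)  1--01(✓)  1-00-(✓)  1-1-0(✓)  1-1-1(✓)  1-10-(✓)  1-11-(✓)  10--1  10-0-(✓)  101--(✓)  11-0-(✓)  111--(✓)
size-2^3 implicants → ---01  -1-0-  1--0-  1-1--
Unchecked terms (primes): ---01, -00-1, -0110, -1-0-, 0-0-1, 00-10, 0001-, 1--0-, 1-1--, 10--1
Minterm coverage:
  m1 ⊆ ---01,-00-1,0-0-1
  m2 ⊆ 00-10,0001-
  m3 ⊆ -00-1,0-0-1,0001-
  m5 ⊆ ---01 [E]
  m6 ⊆ -0110,00-10
  m9 ⊆ ---01,-1-0-,0-0-1
  m11 ⊆ 0-0-1 [E]
  m12 ⊆ -1-0- [E]
  m13 ⊆ ---01,-1-0-
  m16 ⊆ 1--0- [E]
  m19 ⊆ -00-1,10--1
  m20 ⊆ 1--0-,1-1--
  m21 ⊆ ---01,1--0-,1-1--,10--1
  m22 ⊆ -0110,1-1--
  m23 ⊆ 1-1--,10--1
  m25 ⊆ ---01,-1-0-,1--0-
  m28 ⊆ -1-0-,1--0-,1-1--
  m30 ⊆ 1-1-- [E]
  m31 ⊆ 1-1-- [E]
E = {---01, -1-0-, 0-0-1, 1--0-, 1-1--}
Petrick residual → -00-1, 00-10
Cover = d'e + b'c'e + bd' + a'c'e + a'b'de' + ad' + ac  |cover|=7

7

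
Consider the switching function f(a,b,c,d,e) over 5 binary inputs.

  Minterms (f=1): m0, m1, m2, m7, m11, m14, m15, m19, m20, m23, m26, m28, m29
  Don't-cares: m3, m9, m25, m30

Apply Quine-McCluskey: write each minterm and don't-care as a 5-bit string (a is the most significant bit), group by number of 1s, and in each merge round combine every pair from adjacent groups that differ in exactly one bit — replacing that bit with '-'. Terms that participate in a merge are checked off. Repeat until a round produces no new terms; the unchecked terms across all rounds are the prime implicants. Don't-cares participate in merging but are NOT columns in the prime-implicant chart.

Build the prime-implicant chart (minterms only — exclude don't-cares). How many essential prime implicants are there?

4

[col 0] 00000*, 00001*, 00010*, 00011*, 00111*, 01001*, 01011*, 01110*, 01111*, 10011*, 10100*, 10111*, 11001*, 11010*, 11100*, 11101*, 11110*
[col 1] -0011*, -0111*, -1001, -1110, 0-001*, 0-011*, 0-111*, 00-11*, 000-0*, 000-1*, 0000-*, 0001-*, 01-11*, 010-1*, 0111-, 1-100, 10-11*, 11-01, 11-10, 111-0, 1110-
[col 2] -0-11, 0--11, 0-0-1, 000--
Prime implicants: -0-11, -1001, -1110, 0--11, 0-0-1, 000--, 0111-, 1-100, 11-01, 11-10, 111-0, 1110-
PI chart (minterm → PIs covering it):
  0 | 000--  (sole → essential)
  1 | 0-0-1,000--
  2 | 000--  (sole → essential)
  7 | -0-11,0--11
  11 | 0--11,0-0-1
  14 | -1110,0111-
  15 | 0--11,0111-
  19 | -0-11  (sole → essential)
  20 | 1-100  (sole → essential)
  23 | -0-11  (sole → essential)
  26 | 11-10  (sole → essential)
  28 | 1-100,111-0,1110-
  29 | 11-01,1110-
Essential prime implicants: -0-11, 000--, 1-100, 11-10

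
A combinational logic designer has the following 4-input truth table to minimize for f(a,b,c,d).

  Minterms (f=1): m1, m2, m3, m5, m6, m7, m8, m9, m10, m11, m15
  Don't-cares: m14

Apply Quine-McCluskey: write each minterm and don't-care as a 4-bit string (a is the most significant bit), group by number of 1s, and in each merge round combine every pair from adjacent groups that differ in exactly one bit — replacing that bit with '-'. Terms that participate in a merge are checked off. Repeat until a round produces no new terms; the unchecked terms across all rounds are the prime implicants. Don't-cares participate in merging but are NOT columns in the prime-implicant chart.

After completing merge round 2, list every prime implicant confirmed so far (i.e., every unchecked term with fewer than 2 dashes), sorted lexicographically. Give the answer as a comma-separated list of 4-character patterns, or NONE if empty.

[col 0] 0001*, 0010*, 0011*, 0101*, 0110*, 0111*, 1000*, 1001*, 1010*, 1011*, 1110*, 1111*
[col 1] -001*, -010*, -011*, -110*, -111*, 0-01*, 0-10*, 0-11*, 00-1*, 001-*, 01-1*, 011-*, 1-10*, 1-11*, 10-0*, 10-1*, 100-*, 101-*, 111-*
[col 2] --10*, --11*, -0-1, -01-*, -11-*, 0--1, 0-1-*, 1-1-*, 10--
[col 3] --1-
Prime implicants: --1-, -0-1, 0--1, 10--

NONE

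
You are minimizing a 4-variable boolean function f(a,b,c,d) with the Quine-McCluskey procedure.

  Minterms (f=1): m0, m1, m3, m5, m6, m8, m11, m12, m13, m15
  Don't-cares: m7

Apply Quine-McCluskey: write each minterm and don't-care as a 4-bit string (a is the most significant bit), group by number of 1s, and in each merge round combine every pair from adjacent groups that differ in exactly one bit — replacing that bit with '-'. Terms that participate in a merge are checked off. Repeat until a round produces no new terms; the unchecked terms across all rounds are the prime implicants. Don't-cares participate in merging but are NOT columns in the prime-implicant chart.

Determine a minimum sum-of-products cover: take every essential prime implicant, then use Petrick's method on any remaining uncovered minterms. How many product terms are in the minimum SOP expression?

5

size-2^0 implicants → 0000(✓)  0001(✓)  0011(✓)  0101(✓)  0110(✓)  0111(✓)  1000(✓)  1011(✓)  1100(✓)  1101(✓)  1111(✓)
size-2^1 implicants → -000  -011(✓)  -101(✓)  -111(✓)  0-01(✓)  0-11(✓)  00-1(✓)  000-  01-1(✓)  011-  1-00  1-11(✓)  11-1(✓)  110-
size-2^2 implicants → --11  -1-1  0--1
Unchecked terms (primes): --11, -000, -1-1, 0--1, 000-, 011-, 1-00, 110-
Minterm coverage:
  m0 ⊆ -000,000-
  m1 ⊆ 0--1,000-
  m3 ⊆ --11,0--1
  m5 ⊆ -1-1,0--1
  m6 ⊆ 011- [E]
  m8 ⊆ -000,1-00
  m11 ⊆ --11 [E]
  m12 ⊆ 1-00,110-
  m13 ⊆ -1-1,110-
  m15 ⊆ --11,-1-1
E = {--11, 011-}
Petrick residual → -000, 0--1, 110-
Cover = cd + b'c'd' + a'd + a'bc + abc'  |cover|=5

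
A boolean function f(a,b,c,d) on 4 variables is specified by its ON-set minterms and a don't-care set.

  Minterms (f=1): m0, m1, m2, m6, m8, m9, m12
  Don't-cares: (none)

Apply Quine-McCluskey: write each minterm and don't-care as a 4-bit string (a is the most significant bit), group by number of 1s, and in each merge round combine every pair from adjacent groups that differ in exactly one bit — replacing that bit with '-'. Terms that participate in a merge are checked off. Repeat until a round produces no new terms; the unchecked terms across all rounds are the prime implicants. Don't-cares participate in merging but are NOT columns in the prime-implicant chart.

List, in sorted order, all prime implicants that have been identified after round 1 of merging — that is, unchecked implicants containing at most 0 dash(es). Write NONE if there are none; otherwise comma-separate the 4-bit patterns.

NONE

[col 0] 0000*, 0001*, 0010*, 0110*, 1000*, 1001*, 1100*
[col 1] -000*, -001*, 0-10, 00-0, 000-*, 1-00, 100-*
[col 2] -00-
Prime implicants: -00-, 0-10, 00-0, 1-00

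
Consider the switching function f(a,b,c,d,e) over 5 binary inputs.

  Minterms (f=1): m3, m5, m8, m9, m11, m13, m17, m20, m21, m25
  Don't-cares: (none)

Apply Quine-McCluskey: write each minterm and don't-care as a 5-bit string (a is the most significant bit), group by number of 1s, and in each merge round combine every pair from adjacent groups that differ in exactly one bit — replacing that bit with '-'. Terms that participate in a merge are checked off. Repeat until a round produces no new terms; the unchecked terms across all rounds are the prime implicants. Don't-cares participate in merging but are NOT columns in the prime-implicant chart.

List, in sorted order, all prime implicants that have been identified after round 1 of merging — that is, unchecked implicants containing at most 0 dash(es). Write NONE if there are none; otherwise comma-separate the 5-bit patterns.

Round 0: 00011✓ 00101✓ 01000✓ 01001✓ 01011✓ 01101✓ 10001✓ 10100✓ 10101✓ 11001✓
Round 1: -0101 -1001 0-011 0-101 01-01 010-1 0100- 1-001 10-01 1010-
PIs = {-0101, -1001, 0-011, 0-101, 01-01, 010-1, 0100-, 1-001, 10-01, 1010-}

NONE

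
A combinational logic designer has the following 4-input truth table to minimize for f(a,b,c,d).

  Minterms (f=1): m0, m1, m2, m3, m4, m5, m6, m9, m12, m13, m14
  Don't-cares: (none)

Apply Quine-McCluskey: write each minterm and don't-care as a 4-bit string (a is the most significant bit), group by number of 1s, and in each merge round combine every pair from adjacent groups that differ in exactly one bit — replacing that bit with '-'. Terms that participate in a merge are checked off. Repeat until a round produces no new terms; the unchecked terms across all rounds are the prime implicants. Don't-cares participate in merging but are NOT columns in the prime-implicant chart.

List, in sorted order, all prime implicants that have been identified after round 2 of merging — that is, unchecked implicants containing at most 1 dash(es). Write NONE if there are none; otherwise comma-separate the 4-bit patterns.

Round 0: 0000✓ 0001✓ 0010✓ 0011✓ 0100✓ 0101✓ 0110✓ 1001✓ 1100✓ 1101✓ 1110✓
Round 1: -001✓ -100✓ -101✓ -110✓ 0-00✓ 0-01✓ 0-10✓ 00-0✓ 00-1✓ 000-✓ 001-✓ 01-0✓ 010-✓ 1-01✓ 11-0✓ 110-✓
Round 2: --01 -1-0 -10- 0--0 0-0- 00--
PIs = {--01, -1-0, -10-, 0--0, 0-0-, 00--}

NONE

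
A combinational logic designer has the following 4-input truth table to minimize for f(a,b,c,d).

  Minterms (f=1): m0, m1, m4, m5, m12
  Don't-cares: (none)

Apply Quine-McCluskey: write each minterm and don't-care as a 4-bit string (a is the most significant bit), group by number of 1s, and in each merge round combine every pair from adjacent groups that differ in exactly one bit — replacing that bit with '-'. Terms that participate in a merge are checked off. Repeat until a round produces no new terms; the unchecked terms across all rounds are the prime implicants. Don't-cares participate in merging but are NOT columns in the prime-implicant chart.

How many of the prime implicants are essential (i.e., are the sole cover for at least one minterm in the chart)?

Round 0: 0000✓ 0001✓ 0100✓ 0101✓ 1100✓
Round 1: -100 0-00✓ 0-01✓ 000-✓ 010-✓
Round 2: 0-0-
PIs = {-100, 0-0-}
Coverage chart:
  m0: 0-0- ←essential
  m1: 0-0- ←essential
  m4: -100,0-0-
  m5: 0-0- ←essential
  m12: -100 ←essential
Essential: -100, 0-0-

2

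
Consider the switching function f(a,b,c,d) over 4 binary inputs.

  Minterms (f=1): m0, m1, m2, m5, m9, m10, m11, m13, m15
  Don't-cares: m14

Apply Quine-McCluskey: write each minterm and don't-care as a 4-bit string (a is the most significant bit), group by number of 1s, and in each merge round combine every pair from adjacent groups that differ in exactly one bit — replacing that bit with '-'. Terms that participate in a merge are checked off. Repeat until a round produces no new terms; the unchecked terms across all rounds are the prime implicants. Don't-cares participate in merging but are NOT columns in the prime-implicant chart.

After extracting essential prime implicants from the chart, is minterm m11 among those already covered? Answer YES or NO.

size-2^0 implicants → 0000(✓)  0001(✓)  0010(✓)  0101(✓)  1001(✓)  1010(✓)  1011(✓)  1101(✓)  1110(✓)  1111(✓)
size-2^1 implicants → -001(✓)  -010  -101(✓)  0-01(✓)  00-0  000-  1-01(✓)  1-10(✓)  1-11(✓)  10-1(✓)  101-(✓)  11-1(✓)  111-(✓)
size-2^2 implicants → --01  1--1  1-1-
Unchecked terms (primes): --01, -010, 00-0, 000-, 1--1, 1-1-
Minterm coverage:
  m0 ⊆ 00-0,000-
  m1 ⊆ --01,000-
  m2 ⊆ -010,00-0
  m5 ⊆ --01 [E]
  m9 ⊆ --01,1--1
  m10 ⊆ -010,1-1-
  m11 ⊆ 1--1,1-1-
  m13 ⊆ --01,1--1
  m15 ⊆ 1--1,1-1-
E = {--01}

NO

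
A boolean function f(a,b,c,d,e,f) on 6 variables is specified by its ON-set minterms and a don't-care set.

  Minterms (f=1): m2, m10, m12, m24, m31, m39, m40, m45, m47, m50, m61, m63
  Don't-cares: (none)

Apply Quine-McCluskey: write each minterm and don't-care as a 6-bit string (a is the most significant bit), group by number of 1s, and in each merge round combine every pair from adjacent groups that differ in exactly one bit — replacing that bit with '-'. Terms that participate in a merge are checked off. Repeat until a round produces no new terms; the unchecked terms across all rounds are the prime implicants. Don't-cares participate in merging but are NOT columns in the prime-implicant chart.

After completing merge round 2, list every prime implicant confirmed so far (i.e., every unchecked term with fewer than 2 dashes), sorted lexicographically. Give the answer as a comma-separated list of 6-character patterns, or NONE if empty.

-11111, 00-010, 001100, 011000, 10-111, 101000, 110010

size-2^0 implicants → 000010(✓)  001010(✓)  001100  011000  011111(✓)  100111(✓)  101000  101101(✓)  101111(✓)  110010  111101(✓)  111111(✓)
size-2^1 implicants → -11111  00-010  1-1101(✓)  1-1111(✓)  10-111  1011-1(✓)  1111-1(✓)
size-2^2 implicants → 1-11-1
Unchecked terms (primes): -11111, 00-010, 001100, 011000, 1-11-1, 10-111, 101000, 110010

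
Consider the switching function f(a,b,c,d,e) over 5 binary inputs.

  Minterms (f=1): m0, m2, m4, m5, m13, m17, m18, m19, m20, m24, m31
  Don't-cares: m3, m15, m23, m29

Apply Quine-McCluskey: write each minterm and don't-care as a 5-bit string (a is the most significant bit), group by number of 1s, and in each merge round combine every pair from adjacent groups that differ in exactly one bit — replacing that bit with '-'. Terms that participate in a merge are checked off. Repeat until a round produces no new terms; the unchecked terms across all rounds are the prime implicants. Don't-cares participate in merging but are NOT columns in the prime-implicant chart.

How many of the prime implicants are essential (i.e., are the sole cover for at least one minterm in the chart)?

4

[col 0] 00000*, 00010*, 00011*, 00100*, 00101*, 01101*, 01111*, 10001*, 10010*, 10011*, 10100*, 10111*, 11000, 11101*, 11111*
[col 1] -0010*, -0011*, -0100, -1101*, -1111*, 0-101, 00-00, 000-0, 0001-*, 0010-, 011-1*, 1-111, 10-11, 100-1, 1001-*, 111-1*
[col 2] -001-, -11-1
Prime implicants: -001-, -0100, -11-1, 0-101, 00-00, 000-0, 0010-, 1-111, 10-11, 100-1, 11000
PI chart (minterm → PIs covering it):
  0 | 00-00,000-0
  2 | -001-,000-0
  4 | -0100,00-00,0010-
  5 | 0-101,0010-
  13 | -11-1,0-101
  17 | 100-1  (sole → essential)
  18 | -001-  (sole → essential)
  19 | -001-,10-11,100-1
  20 | -0100  (sole → essential)
  24 | 11000  (sole → essential)
  31 | -11-1,1-111
Essential prime implicants: -001-, -0100, 100-1, 11000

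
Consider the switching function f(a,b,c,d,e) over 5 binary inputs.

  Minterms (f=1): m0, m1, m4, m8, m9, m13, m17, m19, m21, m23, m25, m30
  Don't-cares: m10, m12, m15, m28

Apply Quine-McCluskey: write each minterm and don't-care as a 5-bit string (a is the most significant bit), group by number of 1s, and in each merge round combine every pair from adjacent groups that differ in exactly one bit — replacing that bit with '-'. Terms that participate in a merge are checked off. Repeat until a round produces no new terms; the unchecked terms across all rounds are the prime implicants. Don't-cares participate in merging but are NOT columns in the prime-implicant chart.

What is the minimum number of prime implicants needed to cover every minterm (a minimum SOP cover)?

size-2^0 implicants → 00000(✓)  00001(✓)  00100(✓)  01000(✓)  01001(✓)  01010(✓)  01100(✓)  01101(✓)  01111(✓)  10001(✓)  10011(✓)  10101(✓)  10111(✓)  11001(✓)  11100(✓)  11110(✓)
size-2^1 implicants → -0001(✓)  -1001(✓)  -1100  0-000(✓)  0-001(✓)  0-100(✓)  00-00(✓)  0000-(✓)  01-00(✓)  01-01(✓)  010-0  0100-(✓)  011-1  0110-(✓)  1-001(✓)  10-01(✓)  10-11(✓)  100-1(✓)  101-1(✓)  111-0
size-2^2 implicants → --001  0--00  0-00-  01-0-  10--1
Unchecked terms (primes): --001, -1100, 0--00, 0-00-, 01-0-, 010-0, 011-1, 10--1, 111-0
Minterm coverage:
  m0 ⊆ 0--00,0-00-
  m1 ⊆ --001,0-00-
  m4 ⊆ 0--00 [E]
  m8 ⊆ 0--00,0-00-,01-0-,010-0
  m9 ⊆ --001,0-00-,01-0-
  m13 ⊆ 01-0-,011-1
  m17 ⊆ --001,10--1
  m19 ⊆ 10--1 [E]
  m21 ⊆ 10--1 [E]
  m23 ⊆ 10--1 [E]
  m25 ⊆ --001 [E]
  m30 ⊆ 111-0 [E]
E = {--001, 0--00, 10--1, 111-0}
Petrick residual → 01-0-
Cover = c'd'e + a'd'e' + a'bd' + ab'e + abce'  |cover|=5

5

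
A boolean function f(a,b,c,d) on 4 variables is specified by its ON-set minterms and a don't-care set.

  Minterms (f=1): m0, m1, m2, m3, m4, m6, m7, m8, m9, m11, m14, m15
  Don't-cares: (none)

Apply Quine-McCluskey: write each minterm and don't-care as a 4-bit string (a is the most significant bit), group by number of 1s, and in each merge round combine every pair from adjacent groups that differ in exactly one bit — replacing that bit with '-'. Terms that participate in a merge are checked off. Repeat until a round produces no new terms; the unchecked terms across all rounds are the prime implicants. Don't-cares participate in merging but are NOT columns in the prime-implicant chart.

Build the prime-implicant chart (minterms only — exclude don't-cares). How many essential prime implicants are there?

[col 0] 0000*, 0001*, 0010*, 0011*, 0100*, 0110*, 0111*, 1000*, 1001*, 1011*, 1110*, 1111*
[col 1] -000*, -001*, -011*, -110*, -111*, 0-00*, 0-10*, 0-11*, 00-0*, 00-1*, 000-*, 001-*, 01-0*, 011-*, 1-11*, 10-1*, 100-*, 111-*
[col 2] --11, -0-1, -00-, -11-, 0--0, 0-1-, 00--
Prime implicants: --11, -0-1, -00-, -11-, 0--0, 0-1-, 00--
PI chart (minterm → PIs covering it):
  0 | -00-,0--0,00--
  1 | -0-1,-00-,00--
  2 | 0--0,0-1-,00--
  3 | --11,-0-1,0-1-,00--
  4 | 0--0  (sole → essential)
  6 | -11-,0--0,0-1-
  7 | --11,-11-,0-1-
  8 | -00-  (sole → essential)
  9 | -0-1,-00-
  11 | --11,-0-1
  14 | -11-  (sole → essential)
  15 | --11,-11-
Essential prime implicants: -00-, -11-, 0--0

3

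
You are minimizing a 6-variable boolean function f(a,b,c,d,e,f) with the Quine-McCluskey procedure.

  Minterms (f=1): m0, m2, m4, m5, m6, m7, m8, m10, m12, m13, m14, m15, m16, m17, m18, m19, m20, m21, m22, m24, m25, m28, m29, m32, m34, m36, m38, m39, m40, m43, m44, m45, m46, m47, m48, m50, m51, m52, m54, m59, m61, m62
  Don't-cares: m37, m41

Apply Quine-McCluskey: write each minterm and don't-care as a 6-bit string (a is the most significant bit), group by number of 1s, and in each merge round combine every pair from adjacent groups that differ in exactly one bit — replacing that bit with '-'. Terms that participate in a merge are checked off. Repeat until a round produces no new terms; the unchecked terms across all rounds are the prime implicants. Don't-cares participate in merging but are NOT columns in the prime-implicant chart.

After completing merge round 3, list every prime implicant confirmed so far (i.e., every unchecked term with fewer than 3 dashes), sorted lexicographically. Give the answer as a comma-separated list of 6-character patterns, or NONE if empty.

--1101, -1001-, 0100--, 1--110, 1-1011, 101--1, 101-0-, 11-011

Round 0: 000000✓ 000010✓ 000100✓ 000101✓ 000110✓ 000111✓ 001000✓ 001010✓ 001100✓ 001101✓ 001110✓ 001111✓ 010000✓ 010001✓ 010010✓ 010011✓ 010100✓ 010101✓ 010110✓ 011000✓ 011001✓ 011100✓ 011101✓ 100000✓ 100010✓ 100100✓ 100101✓ 100110✓ 100111✓ 101000✓ 101001✓ 101011✓ 101100✓ 101101✓ 101110✓ 101111✓ 110000✓ 110010✓ 110011✓ 110100✓ 110110✓ 111011✓ 111101✓ 111110✓
Round 1: -00000✓ -00010✓ -00100✓ -00101✓ -00110✓ -00111✓ -01000✓ -01100✓ -01101✓ -01110✓ -01111✓ -10000✓ -10010✓ -10011✓ -10100✓ -10110✓ -11101✓ 0-0000✓ 0-0010✓ 0-0100✓ 0-0101✓ 0-0110✓ 0-1000✓ 0-1100✓ 0-1101✓ 00-000✓ 00-010✓ 00-100✓ 00-101✓ 00-110✓ 00-111✓ 000-00✓ 000-10✓ 0000-0✓ 0001-0✓ 0001-1✓ 00010-✓ 00011-✓ 001-00✓ 001-10✓ 0010-0✓ 0011-0✓ 0011-1✓ 00110-✓ 00111-✓ 01-000✓ 01-001✓ 01-100✓ 01-101✓ 010-00✓ 010-01✓ 010-10✓ 0100-0✓ 0100-1✓ 01000-✓ 01001-✓ 0101-0✓ 01010-✓ 011-00✓ 011-01✓ 01100-✓ 01110-✓ 1-0000✓ 1-0010✓ 1-0100✓ 1-0110✓ 1-1011 1-1101✓ 1-1110✓ 10-000✓ 10-100✓ 10-101✓ 10-110✓ 10-111✓ 100-00✓ 100-10✓ 1000-0✓ 1001-0✓ 1001-1✓ 10010-✓ 10011-✓ 101-00✓ 101-01✓ 101-11✓ 1010-1✓ 10100-✓ 1011-0✓ 1011-1✓ 10110-✓ 10111-✓ 11-011 11-110✓ 110-00✓ 110-10✓ 1100-0✓ 11001-✓ 1101-0✓
Round 2: --0000✓ --0010✓ --0100✓ --0110✓ --1101 -0-000✓ -0-100✓ -0-101✓ -0-110✓ -0-111✓ -00-00✓ -00-10✓ -000-0✓ -001-0✓ -001-1✓ -0010-✓ -0011-✓ -01-00✓ -011-0✓ -011-1✓ -0110-✓ -0111-✓ -10-00✓ -10-10✓ -100-0✓ -1001- -101-0✓ 0--000✓ 0--100✓ 0--101✓ 0-0-00✓ 0-0-10✓ 0-00-0✓ 0-01-0✓ 0-010-✓ 0-1-00✓ 0-110-✓ 00--00✓ 00--10✓ 00-0-0✓ 00-1-0✓ 00-1-1✓ 00-10-✓ 00-11-✓ 000--0✓ 0001--✓ 001--0✓ 0011--✓ 01--00✓ 01--01✓ 01-00-✓ 01-10-✓ 010--0✓ 010-0-✓ 0100-- 011-0-✓ 1--110 1-0-00✓ 1-0-10✓ 1-00-0✓ 1-01-0✓ 10--00✓ 10-1-0✓ 10-1-1✓ 10-10-✓ 10-11-✓ 100--0✓ 1001--✓ 101--1 101-0- 1011--✓ 110--0✓
Round 3: --0-00✓ --0-10✓ --00-0✓ --01-0✓ -0--00 -0-1-0✓ -0-1-1✓ -0-10-✓ -0-11-✓ -00--0✓ -001--✓ -011--✓ -10--0✓ 0---00 0--10- 0-0--0✓ 00---0 00-1--✓ 01--0- 1-0--0✓ 10-1--✓
Round 4: --0--0 -0-1--
PIs = {--0--0, --1101, -0--00, -0-1--, -1001-, 0---00, 0--10-, 00---0, 01--0-, 0100--, 1--110, 1-1011, 101--1, 101-0-, 11-011}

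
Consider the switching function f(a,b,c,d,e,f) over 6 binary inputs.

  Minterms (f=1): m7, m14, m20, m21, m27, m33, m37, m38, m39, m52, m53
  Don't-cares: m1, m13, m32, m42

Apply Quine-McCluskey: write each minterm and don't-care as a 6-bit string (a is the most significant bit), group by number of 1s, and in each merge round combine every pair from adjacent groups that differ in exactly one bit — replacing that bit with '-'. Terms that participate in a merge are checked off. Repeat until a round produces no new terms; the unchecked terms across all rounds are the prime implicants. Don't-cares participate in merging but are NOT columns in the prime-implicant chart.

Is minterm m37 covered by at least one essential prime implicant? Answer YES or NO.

Round 0: 000001✓ 000111✓ 001101 001110 010100✓ 010101✓ 011011 100000✓ 100001✓ 100101✓ 100110✓ 100111✓ 101010 110100✓ 110101✓
Round 1: -00001 -00111 -10100✓ -10101✓ 01010-✓ 1-0101 100-01 10000- 1001-1 10011- 11010-✓
Round 2: -1010-
PIs = {-00001, -00111, -1010-, 001101, 001110, 011011, 1-0101, 100-01, 10000-, 1001-1, 10011-, 101010}
Coverage chart:
  m7: -00111 ←essential
  m14: 001110 ←essential
  m20: -1010- ←essential
  m21: -1010- ←essential
  m27: 011011 ←essential
  m33: -00001,100-01,10000-
  m37: 1-0101,100-01,1001-1
  m38: 10011- ←essential
  m39: -00111,1001-1,10011-
  m52: -1010- ←essential
  m53: -1010-,1-0101
Essential: -00111, -1010-, 001110, 011011, 10011-

NO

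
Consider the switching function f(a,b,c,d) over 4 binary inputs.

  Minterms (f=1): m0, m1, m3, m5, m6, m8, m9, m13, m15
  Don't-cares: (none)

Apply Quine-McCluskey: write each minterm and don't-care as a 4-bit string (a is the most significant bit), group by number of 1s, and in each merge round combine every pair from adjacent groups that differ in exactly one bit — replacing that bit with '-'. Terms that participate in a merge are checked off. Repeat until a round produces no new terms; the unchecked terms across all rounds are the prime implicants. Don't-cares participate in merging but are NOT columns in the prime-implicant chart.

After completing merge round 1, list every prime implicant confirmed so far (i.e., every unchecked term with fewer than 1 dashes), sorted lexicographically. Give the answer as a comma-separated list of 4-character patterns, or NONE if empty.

[col 0] 0000*, 0001*, 0011*, 0101*, 0110, 1000*, 1001*, 1101*, 1111*
[col 1] -000*, -001*, -101*, 0-01*, 00-1, 000-*, 1-01*, 100-*, 11-1
[col 2] --01, -00-
Prime implicants: --01, -00-, 00-1, 0110, 11-1

0110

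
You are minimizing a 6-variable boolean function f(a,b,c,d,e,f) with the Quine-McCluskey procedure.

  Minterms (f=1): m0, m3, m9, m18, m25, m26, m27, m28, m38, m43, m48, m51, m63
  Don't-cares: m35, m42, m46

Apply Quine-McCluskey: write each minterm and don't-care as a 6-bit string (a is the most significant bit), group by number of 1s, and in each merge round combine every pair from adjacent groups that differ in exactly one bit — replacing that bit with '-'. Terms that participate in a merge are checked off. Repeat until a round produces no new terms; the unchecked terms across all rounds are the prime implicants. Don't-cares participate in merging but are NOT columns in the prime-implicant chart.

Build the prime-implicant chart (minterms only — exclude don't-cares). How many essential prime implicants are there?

9

size-2^0 implicants → 000000  000011(✓)  001001(✓)  010010(✓)  011001(✓)  011010(✓)  011011(✓)  011100  100011(✓)  100110(✓)  101010(✓)  101011(✓)  101110(✓)  110000  110011(✓)  111111
size-2^1 implicants → -00011  0-1001  01-010  0110-1  01101-  1-0011  10-011  10-110  101-10  10101-
Unchecked terms (primes): -00011, 0-1001, 000000, 01-010, 0110-1, 01101-, 011100, 1-0011, 10-011, 10-110, 101-10, 10101-, 110000, 111111
Minterm coverage:
  m0 ⊆ 000000 [E]
  m3 ⊆ -00011 [E]
  m9 ⊆ 0-1001 [E]
  m18 ⊆ 01-010 [E]
  m25 ⊆ 0-1001,0110-1
  m26 ⊆ 01-010,01101-
  m27 ⊆ 0110-1,01101-
  m28 ⊆ 011100 [E]
  m38 ⊆ 10-110 [E]
  m43 ⊆ 10-011,10101-
  m48 ⊆ 110000 [E]
  m51 ⊆ 1-0011 [E]
  m63 ⊆ 111111 [E]
E = {-00011, 0-1001, 000000, 01-010, 011100, 1-0011, 10-110, 110000, 111111}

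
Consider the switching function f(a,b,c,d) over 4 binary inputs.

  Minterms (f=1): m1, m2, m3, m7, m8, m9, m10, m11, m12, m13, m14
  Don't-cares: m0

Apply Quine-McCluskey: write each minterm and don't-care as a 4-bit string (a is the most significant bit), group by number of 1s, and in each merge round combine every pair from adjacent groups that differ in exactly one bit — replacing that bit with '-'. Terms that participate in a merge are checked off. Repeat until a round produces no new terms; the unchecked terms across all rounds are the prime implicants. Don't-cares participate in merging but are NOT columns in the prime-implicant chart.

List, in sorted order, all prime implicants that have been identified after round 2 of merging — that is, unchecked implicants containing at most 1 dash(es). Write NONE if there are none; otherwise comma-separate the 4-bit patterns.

[col 0] 0000*, 0001*, 0010*, 0011*, 0111*, 1000*, 1001*, 1010*, 1011*, 1100*, 1101*, 1110*
[col 1] -000*, -001*, -010*, -011*, 0-11, 00-0*, 00-1*, 000-*, 001-*, 1-00*, 1-01*, 1-10*, 10-0*, 10-1*, 100-*, 101-*, 11-0*, 110-*
[col 2] -0-0*, -0-1*, -00-*, -01-*, 00--*, 1--0, 1-0-, 10--*
[col 3] -0--
Prime implicants: -0--, 0-11, 1--0, 1-0-

0-11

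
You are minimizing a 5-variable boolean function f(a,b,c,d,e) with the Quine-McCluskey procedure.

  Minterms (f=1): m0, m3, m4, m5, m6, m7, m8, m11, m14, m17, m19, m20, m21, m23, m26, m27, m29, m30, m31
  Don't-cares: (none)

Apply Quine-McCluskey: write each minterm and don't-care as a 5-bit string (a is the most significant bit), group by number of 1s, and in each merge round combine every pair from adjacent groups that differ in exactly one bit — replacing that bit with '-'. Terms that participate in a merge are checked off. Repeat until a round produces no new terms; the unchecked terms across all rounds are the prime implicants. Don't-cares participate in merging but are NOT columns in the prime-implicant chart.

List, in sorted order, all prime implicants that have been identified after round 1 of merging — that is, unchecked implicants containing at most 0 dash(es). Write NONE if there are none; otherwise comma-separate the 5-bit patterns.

Round 0: 00000✓ 00011✓ 00100✓ 00101✓ 00110✓ 00111✓ 01000✓ 01011✓ 01110✓ 10001✓ 10011✓ 10100✓ 10101✓ 10111✓ 11010✓ 11011✓ 11101✓ 11110✓ 11111✓
Round 1: -0011✓ -0100✓ -0101✓ -0111✓ -1011✓ -1110 0-000 0-011✓ 0-110 00-00 00-11✓ 001-0✓ 001-1✓ 0010-✓ 0011-✓ 1-011✓ 1-101✓ 1-111✓ 10-01✓ 10-11✓ 100-1✓ 101-1✓ 1010-✓ 11-10✓ 11-11✓ 1101-✓ 111-1✓ 1111-✓
Round 2: --011 -0-11 -01-1 -010- 001-- 1--11 1-1-1 10--1 11-1-
PIs = {--011, -0-11, -01-1, -010-, -1110, 0-000, 0-110, 00-00, 001--, 1--11, 1-1-1, 10--1, 11-1-}

NONE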